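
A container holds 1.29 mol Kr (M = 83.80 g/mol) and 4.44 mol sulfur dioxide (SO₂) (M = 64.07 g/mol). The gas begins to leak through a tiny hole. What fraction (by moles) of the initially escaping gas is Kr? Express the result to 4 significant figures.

0.2026

Rate_i ∝ x_i/√M_i (Graham's law weighted by mole fraction), so the effusate composition follows n_i/√M_i.
So x_Kr in the escaping gas = (n_Kr/√M_Kr) / Σ(n_i/√M_i)
= (1.29/√83.80) / (1.29/√83.80 + 4.44/√64.07) = 0.1409/(0.1409 + 0.5547) = 0.2026.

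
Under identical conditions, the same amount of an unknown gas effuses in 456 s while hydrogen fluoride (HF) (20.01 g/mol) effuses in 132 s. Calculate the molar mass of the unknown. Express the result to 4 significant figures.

238.8 g/mol

Graham's law gives t_X/t_HF = √(M_X/M_HF).
456/132 = 3.455 = √(M_X/20.01)
M_X = 20.01 × 3.455² = 20.01 × 11.93 = 238.8 g/mol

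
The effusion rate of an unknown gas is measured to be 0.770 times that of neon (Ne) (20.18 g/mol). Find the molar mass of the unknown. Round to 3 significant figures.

Graham's law gives rate_X/rate_Ne = √(M_Ne/M_X).
0.770 = √(20.18/M_X)
M_X = 20.18 / 0.770² = 20.18 / 0.5929 = 34.0 g/mol

34.0 g/mol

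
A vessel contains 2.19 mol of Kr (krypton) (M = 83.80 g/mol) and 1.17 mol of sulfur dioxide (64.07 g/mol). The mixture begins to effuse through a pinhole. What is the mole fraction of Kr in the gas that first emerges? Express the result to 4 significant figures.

0.6207

Effusion rate of each component ∝ n_i/√M_i (partial pressure × 1/√M).
So x_Kr in the escaping gas = (n_Kr/√M_Kr) / Σ(n_i/√M_i)
= (2.19/√83.80) / (2.19/√83.80 + 1.17/√64.07) = 0.2392/(0.2392 + 0.1462) = 0.6207.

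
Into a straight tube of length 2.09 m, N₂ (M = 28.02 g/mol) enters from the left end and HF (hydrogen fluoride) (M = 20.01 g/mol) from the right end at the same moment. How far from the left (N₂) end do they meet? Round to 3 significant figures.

0.957 m

The fronts meet when d_N₂ + d_HF = L with d_N₂/d_HF = √(M_HF/M_N₂) (Graham's law). Here √(M_HF/M_N₂) = √(20.01/28.02) = 0.8451.
With d_N₂ + d_HF = 2.09 m, d_HF = 2.09/(1 + 0.8451) = 1.133 m.
d_N₂ = 2.09 − 1.133 = 0.957 m.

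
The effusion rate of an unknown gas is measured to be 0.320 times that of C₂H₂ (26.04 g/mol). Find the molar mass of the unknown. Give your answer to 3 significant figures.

From Graham's law, rate_X/rate_C₂H₂ = √(M_C₂H₂/M_X).
0.320 = √(26.04/M_X)
M_X = 26.04 / 0.320² = 26.04 / 0.1024 = 254 g/mol

254 g/mol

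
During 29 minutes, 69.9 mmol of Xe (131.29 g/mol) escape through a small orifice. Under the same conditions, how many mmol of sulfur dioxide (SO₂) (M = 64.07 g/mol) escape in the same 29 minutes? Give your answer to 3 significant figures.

100 mmol

Since effusion rate ∝ 1/√M, rate_SO₂/rate_Xe = √(M_Xe/M_SO₂) = √(131.29/64.07) = √2.049 = 1.431.
So the amount for SO₂ is 69.9 × 1.431 = 100 mmol.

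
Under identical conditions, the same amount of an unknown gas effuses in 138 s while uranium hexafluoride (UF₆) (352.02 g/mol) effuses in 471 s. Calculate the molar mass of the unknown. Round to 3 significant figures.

From Graham's law, t_X/t_UF₆ = √(M_X/M_UF₆).
138/471 = 0.2930 = √(M_X/352.02)
M_X = 352.02 × 0.2930² = 352.02 × 0.08585 = 30.2 g/mol

30.2 g/mol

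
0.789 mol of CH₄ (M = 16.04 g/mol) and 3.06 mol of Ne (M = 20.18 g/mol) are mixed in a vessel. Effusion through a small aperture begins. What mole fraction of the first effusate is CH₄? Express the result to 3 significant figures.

Effusion rate of each component ∝ n_i/√M_i (partial pressure × 1/√M).
x_CH₄(eff) = (n_CH₄/√M_CH₄) / (n_CH₄/√M_CH₄ + n_Ne/√M_Ne)
= (0.789/√16.04) / (0.789/√16.04 + 3.06/√20.18) = 0.1970/(0.1970 + 0.6812) = 0.224.

0.224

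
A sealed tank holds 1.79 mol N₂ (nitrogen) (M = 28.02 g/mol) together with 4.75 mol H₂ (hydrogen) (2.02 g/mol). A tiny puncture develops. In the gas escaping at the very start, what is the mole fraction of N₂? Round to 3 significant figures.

Each component's effusion rate ∝ (its partial pressure)·(1/√M) ∝ n_i/√M_i.
So x_N₂ in the escaping gas = (n_N₂/√M_N₂) / Σ(n_i/√M_i)
= (1.79/√28.02) / (1.79/√28.02 + 4.75/√2.02) = 0.3382/(0.3382 + 3.342) = 0.0919.

0.0919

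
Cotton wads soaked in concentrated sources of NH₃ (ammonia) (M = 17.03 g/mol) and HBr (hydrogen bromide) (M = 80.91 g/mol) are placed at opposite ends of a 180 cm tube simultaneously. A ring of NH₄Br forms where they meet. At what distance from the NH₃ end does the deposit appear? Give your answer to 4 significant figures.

123.4 cm

The fronts meet when d_NH₃ + d_HBr = L with d_NH₃/d_HBr = √(M_HBr/M_NH₃) (Graham's law). Here √(M_HBr/M_NH₃) = √(80.91/17.03) = 2.180.
With d_NH₃ + d_HBr = 180 cm, d_HBr = 180/(1 + 2.180) = 56.61 cm.
d_NH₃ = 180 − 56.61 = 123.4 cm.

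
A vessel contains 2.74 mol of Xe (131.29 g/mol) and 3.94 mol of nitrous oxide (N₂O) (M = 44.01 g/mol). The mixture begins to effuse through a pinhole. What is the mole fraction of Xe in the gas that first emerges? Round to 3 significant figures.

The effusion rate of species i is ∝ p_i/√M_i ∝ n_i/√M_i.
Mole fraction of Xe in the effusate = (n_Xe/√M_Xe) / (n_Xe/√M_Xe + n_N₂O/√M_N₂O)
= (2.74/√131.29) / (2.74/√131.29 + 3.94/√44.01) = 0.2391/(0.2391 + 0.5939) = 0.287.

0.287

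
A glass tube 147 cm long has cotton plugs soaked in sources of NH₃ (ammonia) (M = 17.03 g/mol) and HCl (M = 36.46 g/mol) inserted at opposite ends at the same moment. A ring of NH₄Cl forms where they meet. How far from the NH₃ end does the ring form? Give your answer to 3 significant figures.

87.3 cm

In equal time, each gas travels a distance ∝ its rate ∝ 1/√M, so d_NH₃/d_HCl = √(M_HCl/M_NH₃) = √(36.46/17.03) = 1.463.
With d_NH₃ + d_HCl = 147 cm, d_HCl = 147/(1 + 1.463) = 59.68 cm.
d_NH₃ = 147 − 59.68 = 87.3 cm.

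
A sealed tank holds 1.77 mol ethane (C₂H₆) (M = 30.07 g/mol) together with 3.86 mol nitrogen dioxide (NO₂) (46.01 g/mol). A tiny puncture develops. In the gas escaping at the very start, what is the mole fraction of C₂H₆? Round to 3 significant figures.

The effusion rate of species i is ∝ p_i/√M_i ∝ n_i/√M_i.
So x_C₂H₆ in the escaping gas = (n_C₂H₆/√M_C₂H₆) / Σ(n_i/√M_i)
= (1.77/√30.07) / (1.77/√30.07 + 3.86/√46.01) = 0.3228/(0.3228 + 0.5691) = 0.362.

0.362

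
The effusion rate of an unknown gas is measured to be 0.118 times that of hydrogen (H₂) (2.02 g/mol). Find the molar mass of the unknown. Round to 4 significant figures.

Using Graham's law: rate_X/rate_H₂ = √(M_H₂/M_X).
0.118 = √(2.02/M_X)
M_X = 2.02 / 0.118² = 2.02 / 0.01392 = 145.1 g/mol

145.1 g/mol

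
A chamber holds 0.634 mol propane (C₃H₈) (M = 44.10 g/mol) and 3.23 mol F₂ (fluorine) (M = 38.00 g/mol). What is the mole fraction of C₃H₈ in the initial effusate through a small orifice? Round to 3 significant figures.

0.154

Each component's effusion rate ∝ (its partial pressure)·(1/√M) ∝ n_i/√M_i.
Mole fraction of C₃H₈ in the effusate = (n_C₃H₈/√M_C₃H₈) / (n_C₃H₈/√M_C₃H₈ + n_F₂/√M_F₂)
= (0.634/√44.10) / (0.634/√44.10 + 3.23/√38.00) = 0.09547/(0.09547 + 0.5240) = 0.154.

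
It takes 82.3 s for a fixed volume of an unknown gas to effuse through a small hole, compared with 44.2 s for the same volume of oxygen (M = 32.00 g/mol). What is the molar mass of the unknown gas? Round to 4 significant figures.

110.9 g/mol

Using Graham's law: t_X/t_O₂ = √(M_X/M_O₂).
82.3/44.2 = 1.862 = √(M_X/32.00)
M_X = 32.00 × 1.862² = 32.00 × 3.467 = 110.9 g/mol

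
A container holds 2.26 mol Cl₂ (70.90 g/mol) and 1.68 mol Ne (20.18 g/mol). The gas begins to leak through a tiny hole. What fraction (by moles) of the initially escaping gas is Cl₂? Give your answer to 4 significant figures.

0.4178

The effusion rate of species i is ∝ p_i/√M_i ∝ n_i/√M_i.
So x_Cl₂ in the escaping gas = (n_Cl₂/√M_Cl₂) / Σ(n_i/√M_i)
= (2.26/√70.90) / (2.26/√70.90 + 1.68/√20.18) = 0.2684/(0.2684 + 0.3740) = 0.4178.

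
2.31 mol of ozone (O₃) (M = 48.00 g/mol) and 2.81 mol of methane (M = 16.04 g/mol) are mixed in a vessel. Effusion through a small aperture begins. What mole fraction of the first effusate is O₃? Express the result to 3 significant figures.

Rate_i ∝ x_i/√M_i (Graham's law weighted by mole fraction), so the effusate composition follows n_i/√M_i.
Mole fraction of O₃ in the effusate = (n_O₃/√M_O₃) / (n_O₃/√M_O₃ + n_CH₄/√M_CH₄)
= (2.31/√48.00) / (2.31/√48.00 + 2.81/√16.04) = 0.3334/(0.3334 + 0.7016) = 0.322.

0.322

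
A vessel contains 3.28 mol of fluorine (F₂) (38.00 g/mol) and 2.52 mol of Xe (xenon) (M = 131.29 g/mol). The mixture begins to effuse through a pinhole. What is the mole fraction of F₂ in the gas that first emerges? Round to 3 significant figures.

0.708

Rate_i ∝ x_i/√M_i (Graham's law weighted by mole fraction), so the effusate composition follows n_i/√M_i.
Mole fraction of F₂ in the effusate = (n_F₂/√M_F₂) / (n_F₂/√M_F₂ + n_Xe/√M_Xe)
= (3.28/√38.00) / (3.28/√38.00 + 2.52/√131.29) = 0.5321/(0.5321 + 0.2199) = 0.708.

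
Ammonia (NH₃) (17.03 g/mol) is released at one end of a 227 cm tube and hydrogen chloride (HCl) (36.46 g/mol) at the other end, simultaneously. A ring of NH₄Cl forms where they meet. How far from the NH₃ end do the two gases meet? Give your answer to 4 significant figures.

Distances travelled in equal time are proportional to diffusion rates, so d_NH₃/d_HCl = √(M_HCl/M_NH₃) = √(36.46/17.03) = 1.463.
With d_NH₃ + d_HCl = 227 cm, d_HCl = 227/(1 + 1.463) = 92.16 cm.
d_NH₃ = 227 − 92.16 = 134.8 cm.

134.8 cm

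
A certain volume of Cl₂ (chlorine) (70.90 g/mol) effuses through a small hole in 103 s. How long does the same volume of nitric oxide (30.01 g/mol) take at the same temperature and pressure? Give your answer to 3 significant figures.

By Graham's law, t_NO/t_Cl₂ = √(M_NO/M_Cl₂) = √(30.01/70.90) = √0.4233 = 0.6506.
So the time for NO is 103 × 0.6506 = 67.0 s.

67.0 s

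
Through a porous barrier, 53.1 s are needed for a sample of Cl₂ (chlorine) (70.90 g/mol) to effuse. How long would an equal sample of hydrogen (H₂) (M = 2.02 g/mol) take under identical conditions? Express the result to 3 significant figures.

8.96 s

Graham's law gives t_H₂/t_Cl₂ = √(M_H₂/M_Cl₂) = √(2.02/70.90) = √0.02849 = 0.1688.
So the time for H₂ is 53.1 × 0.1688 = 8.96 s.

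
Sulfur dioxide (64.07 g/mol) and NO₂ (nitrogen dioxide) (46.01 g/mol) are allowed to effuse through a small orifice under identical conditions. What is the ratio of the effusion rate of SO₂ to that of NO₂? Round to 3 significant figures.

0.847

By Graham's law, rate_SO₂/rate_NO₂ = √(M_NO₂/M_SO₂) = √(46.01/64.07) = √0.7181 = 0.847.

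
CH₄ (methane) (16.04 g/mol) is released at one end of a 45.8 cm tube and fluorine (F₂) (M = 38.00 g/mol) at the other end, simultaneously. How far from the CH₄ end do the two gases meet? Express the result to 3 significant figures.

In equal time, each gas travels a distance ∝ its rate ∝ 1/√M, so d_CH₄/d_F₂ = √(M_F₂/M_CH₄) = √(38.00/16.04) = 1.539.
With d_CH₄ + d_F₂ = 45.8 cm, d_F₂ = 45.8/(1 + 1.539) = 18.04 cm.
d_CH₄ = 45.8 − 18.04 = 27.8 cm.

27.8 cm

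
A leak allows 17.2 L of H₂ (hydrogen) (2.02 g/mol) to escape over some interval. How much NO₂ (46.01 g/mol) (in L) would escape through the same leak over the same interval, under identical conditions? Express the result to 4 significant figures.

Using Graham's law: rate_NO₂/rate_H₂ = √(M_H₂/M_NO₂) = √(2.02/46.01) = √0.04390 = 0.2095.
So the volume for NO₂ is 17.2 × 0.2095 = 3.604 L.

3.604 L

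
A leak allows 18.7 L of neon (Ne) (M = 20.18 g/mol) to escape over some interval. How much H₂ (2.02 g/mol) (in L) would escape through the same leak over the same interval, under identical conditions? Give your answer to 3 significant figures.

59.1 L

Using Graham's law: rate_H₂/rate_Ne = √(M_Ne/M_H₂) = √(20.18/2.02) = √9.990 = 3.161.
So the volume for H₂ is 18.7 × 3.161 = 59.1 L.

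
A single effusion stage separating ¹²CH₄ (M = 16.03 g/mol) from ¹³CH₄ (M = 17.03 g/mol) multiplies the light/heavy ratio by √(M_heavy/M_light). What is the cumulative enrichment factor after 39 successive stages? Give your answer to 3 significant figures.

3.25

After 39 stages the ratio has grown by (√(17.03/16.03))^39 = (17.03/16.03)^(39/2).
= 1.06238^(39/2) = 3.25.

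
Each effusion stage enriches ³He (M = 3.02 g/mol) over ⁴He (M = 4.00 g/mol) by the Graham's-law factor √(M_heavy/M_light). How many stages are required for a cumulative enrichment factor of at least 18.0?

21

With α = √(4.00/3.02) per stage, ln α = ½ ln(1.32450) = 0.1405.
Need α^N ≥ 18.0 ⇒ N ≥ ln(18.0) / ln α = 2.890 / 0.1405 = 20.57.
Minimum whole number of stages: N = 21.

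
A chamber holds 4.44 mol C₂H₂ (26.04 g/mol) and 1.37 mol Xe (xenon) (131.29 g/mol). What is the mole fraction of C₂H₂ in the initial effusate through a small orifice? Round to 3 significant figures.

0.879

Rate_i ∝ x_i/√M_i (Graham's law weighted by mole fraction), so the effusate composition follows n_i/√M_i.
So x_C₂H₂ in the escaping gas = (n_C₂H₂/√M_C₂H₂) / Σ(n_i/√M_i)
= (4.44/√26.04) / (4.44/√26.04 + 1.37/√131.29) = 0.8701/(0.8701 + 0.1196) = 0.879.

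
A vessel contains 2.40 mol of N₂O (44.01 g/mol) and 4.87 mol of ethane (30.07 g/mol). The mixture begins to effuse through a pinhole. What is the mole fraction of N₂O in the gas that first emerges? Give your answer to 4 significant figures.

Each component's effusion rate ∝ (its partial pressure)·(1/√M) ∝ n_i/√M_i.
So x_N₂O in the escaping gas = (n_N₂O/√M_N₂O) / Σ(n_i/√M_i)
= (2.40/√44.01) / (2.40/√44.01 + 4.87/√30.07) = 0.3618/(0.3618 + 0.8881) = 0.2894.

0.2894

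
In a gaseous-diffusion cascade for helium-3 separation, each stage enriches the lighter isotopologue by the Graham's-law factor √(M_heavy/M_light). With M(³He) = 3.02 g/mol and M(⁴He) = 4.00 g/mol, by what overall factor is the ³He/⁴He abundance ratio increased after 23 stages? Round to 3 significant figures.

25.3

Overall factor = α^23 with α = √(4.00/3.02), i.e. (4.00/3.02)^(23/2).
= 1.32450^(23/2) = 25.3.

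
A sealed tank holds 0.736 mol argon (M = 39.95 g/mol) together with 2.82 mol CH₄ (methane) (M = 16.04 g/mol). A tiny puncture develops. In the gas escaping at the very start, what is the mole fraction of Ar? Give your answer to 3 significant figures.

Each component's effusion rate ∝ (its partial pressure)·(1/√M) ∝ n_i/√M_i.
So x_Ar in the escaping gas = (n_Ar/√M_Ar) / Σ(n_i/√M_i)
= (0.736/√39.95) / (0.736/√39.95 + 2.82/√16.04) = 0.1164/(0.1164 + 0.7041) = 0.142.

0.142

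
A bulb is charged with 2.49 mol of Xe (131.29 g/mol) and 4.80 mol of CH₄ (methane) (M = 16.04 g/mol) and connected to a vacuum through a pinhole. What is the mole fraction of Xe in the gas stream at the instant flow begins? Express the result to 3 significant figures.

Rate_i ∝ x_i/√M_i (Graham's law weighted by mole fraction), so the effusate composition follows n_i/√M_i.
So x_Xe in the escaping gas = (n_Xe/√M_Xe) / Σ(n_i/√M_i)
= (2.49/√131.29) / (2.49/√131.29 + 4.80/√16.04) = 0.2173/(0.2173 + 1.199) = 0.153.

0.153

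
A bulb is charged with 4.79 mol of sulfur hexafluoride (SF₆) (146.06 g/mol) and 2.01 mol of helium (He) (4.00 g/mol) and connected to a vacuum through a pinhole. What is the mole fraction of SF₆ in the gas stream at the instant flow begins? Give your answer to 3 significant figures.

The effusion rate of species i is ∝ p_i/√M_i ∝ n_i/√M_i.
Mole fraction of SF₆ in the effusate = (n_SF₆/√M_SF₆) / (n_SF₆/√M_SF₆ + n_He/√M_He)
= (4.79/√146.06) / (4.79/√146.06 + 2.01/√4.00) = 0.3963/(0.3963 + 1.005) = 0.283.

0.283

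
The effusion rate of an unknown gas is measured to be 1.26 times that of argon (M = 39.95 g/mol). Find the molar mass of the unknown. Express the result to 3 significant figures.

25.2 g/mol

By Graham's law, rate_X/rate_Ar = √(M_Ar/M_X).
1.26 = √(39.95/M_X)
M_X = 39.95 / 1.26² = 39.95 / 1.588 = 25.2 g/mol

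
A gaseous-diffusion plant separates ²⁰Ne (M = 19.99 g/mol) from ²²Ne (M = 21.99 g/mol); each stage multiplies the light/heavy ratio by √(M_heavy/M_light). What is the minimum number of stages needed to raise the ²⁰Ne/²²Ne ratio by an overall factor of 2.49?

Single-stage factor α = √(21.99/19.99), so ln α = ½ ln(1.10005) = 0.04768.
Need α^N ≥ 2.49 ⇒ N ≥ ln(2.49) / ln α = 0.9123 / 0.04768 = 19.13.
Rounding up, N = 20 stages.

20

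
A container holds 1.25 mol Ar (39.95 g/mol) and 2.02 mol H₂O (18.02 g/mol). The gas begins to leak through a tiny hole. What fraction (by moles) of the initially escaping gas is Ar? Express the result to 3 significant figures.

Rate_i ∝ x_i/√M_i (Graham's law weighted by mole fraction), so the effusate composition follows n_i/√M_i.
So x_Ar in the escaping gas = (n_Ar/√M_Ar) / Σ(n_i/√M_i)
= (1.25/√39.95) / (1.25/√39.95 + 2.02/√18.02) = 0.1978/(0.1978 + 0.4759) = 0.294.

0.294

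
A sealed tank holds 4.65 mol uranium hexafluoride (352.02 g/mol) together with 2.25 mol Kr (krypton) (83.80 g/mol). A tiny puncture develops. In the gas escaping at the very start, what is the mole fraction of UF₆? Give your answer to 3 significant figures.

0.502

The effusion rate of species i is ∝ p_i/√M_i ∝ n_i/√M_i.
x_UF₆(eff) = (n_UF₆/√M_UF₆) / (n_UF₆/√M_UF₆ + n_Kr/√M_Kr)
= (4.65/√352.02) / (4.65/√352.02 + 2.25/√83.80) = 0.2478/(0.2478 + 0.2458) = 0.502.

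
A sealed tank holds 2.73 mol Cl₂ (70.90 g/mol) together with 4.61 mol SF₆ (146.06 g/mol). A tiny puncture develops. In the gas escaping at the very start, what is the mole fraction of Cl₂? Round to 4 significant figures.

0.4595

Rate_i ∝ x_i/√M_i (Graham's law weighted by mole fraction), so the effusate composition follows n_i/√M_i.
Mole fraction of Cl₂ in the effusate = (n_Cl₂/√M_Cl₂) / (n_Cl₂/√M_Cl₂ + n_SF₆/√M_SF₆)
= (2.73/√70.90) / (2.73/√70.90 + 4.61/√146.06) = 0.3242/(0.3242 + 0.3814) = 0.4595.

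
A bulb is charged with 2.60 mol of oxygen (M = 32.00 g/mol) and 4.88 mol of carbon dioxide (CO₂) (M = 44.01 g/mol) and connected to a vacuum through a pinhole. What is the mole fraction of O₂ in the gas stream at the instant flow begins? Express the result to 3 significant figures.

0.385

Effusion rate of each component ∝ n_i/√M_i (partial pressure × 1/√M).
Mole fraction of O₂ in the effusate = (n_O₂/√M_O₂) / (n_O₂/√M_O₂ + n_CO₂/√M_CO₂)
= (2.60/√32.00) / (2.60/√32.00 + 4.88/√44.01) = 0.4596/(0.4596 + 0.7356) = 0.385.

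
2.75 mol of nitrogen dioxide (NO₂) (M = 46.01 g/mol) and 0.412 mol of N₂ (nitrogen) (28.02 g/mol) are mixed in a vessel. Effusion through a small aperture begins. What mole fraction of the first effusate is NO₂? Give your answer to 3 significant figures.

Rate_i ∝ x_i/√M_i (Graham's law weighted by mole fraction), so the effusate composition follows n_i/√M_i.
Mole fraction of NO₂ in the effusate = (n_NO₂/√M_NO₂) / (n_NO₂/√M_NO₂ + n_N₂/√M_N₂)
= (2.75/√46.01) / (2.75/√46.01 + 0.412/√28.02) = 0.4054/(0.4054 + 0.07783) = 0.839.

0.839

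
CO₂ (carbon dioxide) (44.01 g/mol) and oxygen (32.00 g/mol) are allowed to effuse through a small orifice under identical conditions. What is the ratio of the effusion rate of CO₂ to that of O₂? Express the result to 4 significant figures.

0.8527

Since effusion rate ∝ 1/√M, rate_CO₂/rate_O₂ = √(M_O₂/M_CO₂) = √(32.00/44.01) = √0.7271 = 0.8527.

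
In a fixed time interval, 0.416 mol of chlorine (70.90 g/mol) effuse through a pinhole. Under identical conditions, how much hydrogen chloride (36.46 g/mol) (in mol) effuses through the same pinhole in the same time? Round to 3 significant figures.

0.580 mol

Since effusion rate ∝ 1/√M, rate_HCl/rate_Cl₂ = √(M_Cl₂/M_HCl) = √(70.90/36.46) = √1.945 = 1.394.
So the amount for HCl is 0.416 × 1.394 = 0.580 mol.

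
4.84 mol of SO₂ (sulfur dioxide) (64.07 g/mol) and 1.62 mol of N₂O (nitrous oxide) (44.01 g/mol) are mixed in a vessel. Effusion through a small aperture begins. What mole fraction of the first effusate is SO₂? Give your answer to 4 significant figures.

0.7123

Rate_i ∝ x_i/√M_i (Graham's law weighted by mole fraction), so the effusate composition follows n_i/√M_i.
x_SO₂(eff) = (n_SO₂/√M_SO₂) / (n_SO₂/√M_SO₂ + n_N₂O/√M_N₂O)
= (4.84/√64.07) / (4.84/√64.07 + 1.62/√44.01) = 0.6047/(0.6047 + 0.2442) = 0.7123.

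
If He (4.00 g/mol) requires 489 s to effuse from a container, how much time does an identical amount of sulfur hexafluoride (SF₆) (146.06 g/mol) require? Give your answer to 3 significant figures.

2950 s

Since effusion rate ∝ 1/√M, t_SF₆/t_He = √(M_SF₆/M_He) = √(146.06/4.00) = √36.52 = 6.043.
So the time for SF₆ is 489 × 6.043 = 2950 s.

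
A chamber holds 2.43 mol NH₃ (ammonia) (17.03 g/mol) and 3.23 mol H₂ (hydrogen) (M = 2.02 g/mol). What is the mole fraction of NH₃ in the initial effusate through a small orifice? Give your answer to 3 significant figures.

0.206

Each component's effusion rate ∝ (its partial pressure)·(1/√M) ∝ n_i/√M_i.
Mole fraction of NH₃ in the effusate = (n_NH₃/√M_NH₃) / (n_NH₃/√M_NH₃ + n_H₂/√M_H₂)
= (2.43/√17.03) / (2.43/√17.03 + 3.23/√2.02) = 0.5888/(0.5888 + 2.273) = 0.206.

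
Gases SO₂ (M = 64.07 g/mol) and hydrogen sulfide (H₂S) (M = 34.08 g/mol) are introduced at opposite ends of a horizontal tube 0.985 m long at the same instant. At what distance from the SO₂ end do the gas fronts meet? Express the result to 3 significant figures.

0.415 m

Graham's law gives d_SO₂/d_H₂S = rate_SO₂/rate_H₂S = √(M_H₂S/M_SO₂) = √(34.08/64.07) = 0.7293.
With d_SO₂ + d_H₂S = 0.985 m, d_H₂S = 0.985/(1 + 0.7293) = 0.5696 m.
d_SO₂ = 0.985 − 0.5696 = 0.415 m.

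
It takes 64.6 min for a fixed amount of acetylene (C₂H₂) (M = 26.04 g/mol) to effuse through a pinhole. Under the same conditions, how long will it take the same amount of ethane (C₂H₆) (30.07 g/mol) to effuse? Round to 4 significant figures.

Graham's law gives t_C₂H₆/t_C₂H₂ = √(M_C₂H₆/M_C₂H₂) = √(30.07/26.04) = √1.155 = 1.075.
So the time for C₂H₆ is 64.6 × 1.075 = 69.42 min.

69.42 min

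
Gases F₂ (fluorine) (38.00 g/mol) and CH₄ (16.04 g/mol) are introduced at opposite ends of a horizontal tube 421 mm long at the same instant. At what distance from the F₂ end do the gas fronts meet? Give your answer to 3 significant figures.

166 mm

The fronts meet when d_F₂ + d_CH₄ = L with d_F₂/d_CH₄ = √(M_CH₄/M_F₂) (Graham's law). Here √(M_CH₄/M_F₂) = √(16.04/38.00) = 0.6497.
With d_F₂ + d_CH₄ = 421 mm, d_CH₄ = 421/(1 + 0.6497) = 255.2 mm.
d_F₂ = 421 − 255.2 = 166 mm.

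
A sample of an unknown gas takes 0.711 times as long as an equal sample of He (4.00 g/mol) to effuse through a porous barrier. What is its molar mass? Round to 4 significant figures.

From Graham's law, t_X/t_He = √(M_X/M_He).
0.711 = √(M_X/4.00)
M_X = 4.00 × 0.711² = 4.00 × 0.5055 = 2.022 g/mol

2.022 g/mol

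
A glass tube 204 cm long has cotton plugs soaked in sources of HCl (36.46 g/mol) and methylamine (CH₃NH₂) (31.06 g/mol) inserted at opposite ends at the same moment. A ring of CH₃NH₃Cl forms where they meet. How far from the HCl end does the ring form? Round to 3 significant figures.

97.9 cm

Graham's law gives d_HCl/d_CH₃NH₂ = rate_HCl/rate_CH₃NH₂ = √(M_CH₃NH₂/M_HCl) = √(31.06/36.46) = 0.9230.
With d_HCl + d_CH₃NH₂ = 204 cm, d_CH₃NH₂ = 204/(1 + 0.9230) = 106.1 cm.
d_HCl = 204 − 106.1 = 97.9 cm.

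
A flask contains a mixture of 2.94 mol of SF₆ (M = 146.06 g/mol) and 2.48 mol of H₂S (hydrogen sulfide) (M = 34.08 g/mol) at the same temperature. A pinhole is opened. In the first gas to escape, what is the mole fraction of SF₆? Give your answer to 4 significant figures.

Rate_i ∝ x_i/√M_i (Graham's law weighted by mole fraction), so the effusate composition follows n_i/√M_i.
Mole fraction of SF₆ in the effusate = (n_SF₆/√M_SF₆) / (n_SF₆/√M_SF₆ + n_H₂S/√M_H₂S)
= (2.94/√146.06) / (2.94/√146.06 + 2.48/√34.08) = 0.2433/(0.2433 + 0.4248) = 0.3641.

0.3641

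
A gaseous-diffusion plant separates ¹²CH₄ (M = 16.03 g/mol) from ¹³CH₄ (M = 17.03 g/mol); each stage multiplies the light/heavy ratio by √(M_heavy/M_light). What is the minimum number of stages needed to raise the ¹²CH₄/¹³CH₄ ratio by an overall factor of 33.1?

116

Single-stage factor α = √(17.03/16.03), so ln α = ½ ln(1.06238) = 0.03026.
Need α^N ≥ 33.1 ⇒ N ≥ ln(33.1) / ln α = 3.500 / 0.03026 = 115.66.
So at least 116 stages are needed.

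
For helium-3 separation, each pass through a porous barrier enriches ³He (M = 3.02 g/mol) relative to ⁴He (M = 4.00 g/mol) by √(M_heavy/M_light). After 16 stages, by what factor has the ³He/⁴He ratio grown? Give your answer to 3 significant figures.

9.47

Each stage multiplies the ratio by α = √(4.00/3.02), so after 16 stages the overall factor is α^16 = (4.00/3.02)^(16/2).
= 1.32450^8 = 9.47.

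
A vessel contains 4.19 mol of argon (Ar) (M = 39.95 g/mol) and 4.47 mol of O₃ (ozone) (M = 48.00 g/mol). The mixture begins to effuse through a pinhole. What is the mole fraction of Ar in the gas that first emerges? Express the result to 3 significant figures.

Effusion rate of each component ∝ n_i/√M_i (partial pressure × 1/√M).
Mole fraction of Ar in the effusate = (n_Ar/√M_Ar) / (n_Ar/√M_Ar + n_O₃/√M_O₃)
= (4.19/√39.95) / (4.19/√39.95 + 4.47/√48.00) = 0.6629/(0.6629 + 0.6452) = 0.507.

0.507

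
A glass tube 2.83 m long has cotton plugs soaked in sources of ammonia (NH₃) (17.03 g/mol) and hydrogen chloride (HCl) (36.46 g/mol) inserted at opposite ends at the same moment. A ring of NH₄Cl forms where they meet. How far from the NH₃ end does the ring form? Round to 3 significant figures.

In equal time, each gas travels a distance ∝ its rate ∝ 1/√M, so d_NH₃/d_HCl = √(M_HCl/M_NH₃) = √(36.46/17.03) = 1.463.
With d_NH₃ + d_HCl = 2.83 m, d_HCl = 2.83/(1 + 1.463) = 1.149 m.
d_NH₃ = 2.83 − 1.149 = 1.68 m.

1.68 m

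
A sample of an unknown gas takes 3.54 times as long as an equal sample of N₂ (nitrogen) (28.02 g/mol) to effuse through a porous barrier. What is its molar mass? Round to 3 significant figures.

351 g/mol

Using Graham's law: t_X/t_N₂ = √(M_X/M_N₂).
3.54 = √(M_X/28.02)
M_X = 28.02 × 3.54² = 28.02 × 12.53 = 351 g/mol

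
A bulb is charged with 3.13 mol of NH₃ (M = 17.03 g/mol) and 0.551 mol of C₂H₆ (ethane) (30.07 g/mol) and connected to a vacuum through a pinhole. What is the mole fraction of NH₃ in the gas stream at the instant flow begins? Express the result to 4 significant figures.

0.8830

Rate_i ∝ x_i/√M_i (Graham's law weighted by mole fraction), so the effusate composition follows n_i/√M_i.
x_NH₃(eff) = (n_NH₃/√M_NH₃) / (n_NH₃/√M_NH₃ + n_C₂H₆/√M_C₂H₆)
= (3.13/√17.03) / (3.13/√17.03 + 0.551/√30.07) = 0.7585/(0.7585 + 0.1005) = 0.8830.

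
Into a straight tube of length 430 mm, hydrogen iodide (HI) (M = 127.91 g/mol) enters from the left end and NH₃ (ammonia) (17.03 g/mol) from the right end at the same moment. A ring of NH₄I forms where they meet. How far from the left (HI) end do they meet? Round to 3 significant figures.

115 mm

The fronts meet when d_HI + d_NH₃ = L with d_HI/d_NH₃ = √(M_NH₃/M_HI) (Graham's law). Here √(M_NH₃/M_HI) = √(17.03/127.91) = 0.3649.
With d_HI + d_NH₃ = 430 mm, d_NH₃ = 430/(1 + 0.3649) = 315.0 mm.
d_HI = 430 − 315.0 = 115 mm.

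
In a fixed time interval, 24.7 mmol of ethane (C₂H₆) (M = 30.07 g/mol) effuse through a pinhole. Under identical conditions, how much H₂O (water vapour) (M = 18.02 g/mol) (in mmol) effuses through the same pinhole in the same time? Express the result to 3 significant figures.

31.9 mmol

Since effusion rate ∝ 1/√M, rate_H₂O/rate_C₂H₆ = √(M_C₂H₆/M_H₂O) = √(30.07/18.02) = √1.669 = 1.292.
So the amount for H₂O is 24.7 × 1.292 = 31.9 mmol.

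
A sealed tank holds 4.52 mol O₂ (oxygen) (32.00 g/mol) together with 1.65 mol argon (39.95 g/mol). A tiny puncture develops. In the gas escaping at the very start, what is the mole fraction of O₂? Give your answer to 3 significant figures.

Rate_i ∝ x_i/√M_i (Graham's law weighted by mole fraction), so the effusate composition follows n_i/√M_i.
x_O₂(eff) = (n_O₂/√M_O₂) / (n_O₂/√M_O₂ + n_Ar/√M_Ar)
= (4.52/√32.00) / (4.52/√32.00 + 1.65/√39.95) = 0.7990/(0.7990 + 0.2611) = 0.754.

0.754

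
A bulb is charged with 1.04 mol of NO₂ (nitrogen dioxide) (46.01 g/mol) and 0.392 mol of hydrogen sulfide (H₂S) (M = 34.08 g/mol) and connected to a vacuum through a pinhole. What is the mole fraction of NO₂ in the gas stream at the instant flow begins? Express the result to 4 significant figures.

0.6954

The effusion rate of species i is ∝ p_i/√M_i ∝ n_i/√M_i.
So x_NO₂ in the escaping gas = (n_NO₂/√M_NO₂) / Σ(n_i/√M_i)
= (1.04/√46.01) / (1.04/√46.01 + 0.392/√34.08) = 0.1533/(0.1533 + 0.06715) = 0.6954.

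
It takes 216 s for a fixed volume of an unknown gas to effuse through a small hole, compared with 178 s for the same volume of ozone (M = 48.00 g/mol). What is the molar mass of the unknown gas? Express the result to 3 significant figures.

70.7 g/mol

From Graham's law, t_X/t_O₃ = √(M_X/M_O₃).
216/178 = 1.213 = √(M_X/48.00)
M_X = 48.00 × 1.213² = 48.00 × 1.473 = 70.7 g/mol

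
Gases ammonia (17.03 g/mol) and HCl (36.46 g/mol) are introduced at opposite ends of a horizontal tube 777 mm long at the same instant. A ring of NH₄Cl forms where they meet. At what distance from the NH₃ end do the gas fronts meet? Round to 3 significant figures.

462 mm

The fronts meet when d_NH₃ + d_HCl = L with d_NH₃/d_HCl = √(M_HCl/M_NH₃) (Graham's law). Here √(M_HCl/M_NH₃) = √(36.46/17.03) = 1.463.
With d_NH₃ + d_HCl = 777 mm, d_HCl = 777/(1 + 1.463) = 315.4 mm.
d_NH₃ = 777 − 315.4 = 462 mm.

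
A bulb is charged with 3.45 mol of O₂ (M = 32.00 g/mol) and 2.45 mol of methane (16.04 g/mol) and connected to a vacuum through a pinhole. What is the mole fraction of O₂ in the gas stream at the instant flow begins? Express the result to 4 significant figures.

The effusion rate of species i is ∝ p_i/√M_i ∝ n_i/√M_i.
So x_O₂ in the escaping gas = (n_O₂/√M_O₂) / Σ(n_i/√M_i)
= (3.45/√32.00) / (3.45/√32.00 + 2.45/√16.04) = 0.6099/(0.6099 + 0.6117) = 0.4992.

0.4992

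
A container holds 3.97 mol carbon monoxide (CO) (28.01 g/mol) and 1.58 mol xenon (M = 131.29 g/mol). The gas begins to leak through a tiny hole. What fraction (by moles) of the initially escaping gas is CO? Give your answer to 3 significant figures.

Rate_i ∝ x_i/√M_i (Graham's law weighted by mole fraction), so the effusate composition follows n_i/√M_i.
So x_CO in the escaping gas = (n_CO/√M_CO) / Σ(n_i/√M_i)
= (3.97/√28.01) / (3.97/√28.01 + 1.58/√131.29) = 0.7501/(0.7501 + 0.1379) = 0.845.

0.845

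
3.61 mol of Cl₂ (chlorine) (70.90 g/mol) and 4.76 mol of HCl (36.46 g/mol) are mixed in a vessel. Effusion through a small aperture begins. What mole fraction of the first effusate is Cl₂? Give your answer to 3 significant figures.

The effusion rate of species i is ∝ p_i/√M_i ∝ n_i/√M_i.
x_Cl₂(eff) = (n_Cl₂/√M_Cl₂) / (n_Cl₂/√M_Cl₂ + n_HCl/√M_HCl)
= (3.61/√70.90) / (3.61/√70.90 + 4.76/√36.46) = 0.4287/(0.4287 + 0.7883) = 0.352.

0.352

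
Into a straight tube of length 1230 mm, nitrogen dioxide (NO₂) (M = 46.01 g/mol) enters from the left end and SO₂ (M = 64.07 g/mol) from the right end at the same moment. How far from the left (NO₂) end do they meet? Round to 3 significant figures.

666 mm

Graham's law gives d_NO₂/d_SO₂ = rate_NO₂/rate_SO₂ = √(M_SO₂/M_NO₂) = √(64.07/46.01) = 1.180.
With d_NO₂ + d_SO₂ = 1230 mm, d_SO₂ = 1230/(1 + 1.180) = 564.2 mm.
d_NO₂ = 1230 − 564.2 = 666 mm.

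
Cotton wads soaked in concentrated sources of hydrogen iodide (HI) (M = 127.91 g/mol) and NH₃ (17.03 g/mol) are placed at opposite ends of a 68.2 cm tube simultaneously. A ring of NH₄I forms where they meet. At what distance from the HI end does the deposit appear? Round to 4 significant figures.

18.23 cm

Graham's law gives d_HI/d_NH₃ = rate_HI/rate_NH₃ = √(M_NH₃/M_HI) = √(17.03/127.91) = 0.3649.
With d_HI + d_NH₃ = 68.2 cm, d_NH₃ = 68.2/(1 + 0.3649) = 49.97 cm.
d_HI = 68.2 − 49.97 = 18.23 cm.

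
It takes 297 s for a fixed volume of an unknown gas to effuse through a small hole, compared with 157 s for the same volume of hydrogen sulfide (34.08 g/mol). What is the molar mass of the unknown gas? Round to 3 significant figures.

122 g/mol

By Graham's law, t_X/t_H₂S = √(M_X/M_H₂S).
297/157 = 1.892 = √(M_X/34.08)
M_X = 34.08 × 1.892² = 34.08 × 3.579 = 122 g/mol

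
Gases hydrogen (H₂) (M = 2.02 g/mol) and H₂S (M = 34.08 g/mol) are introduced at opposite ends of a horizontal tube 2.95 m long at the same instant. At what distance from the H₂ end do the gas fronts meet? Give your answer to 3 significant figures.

Graham's law gives d_H₂/d_H₂S = rate_H₂/rate_H₂S = √(M_H₂S/M_H₂) = √(34.08/2.02) = 4.107.
With d_H₂ + d_H₂S = 2.95 m, d_H₂S = 2.95/(1 + 4.107) = 0.5776 m.
d_H₂ = 2.95 − 0.5776 = 2.37 m.

2.37 m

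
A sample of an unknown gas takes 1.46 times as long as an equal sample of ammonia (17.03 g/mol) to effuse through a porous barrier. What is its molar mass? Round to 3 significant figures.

36.3 g/mol

Since effusion rate ∝ 1/√M, t_X/t_NH₃ = √(M_X/M_NH₃).
1.46 = √(M_X/17.03)
M_X = 17.03 × 1.46² = 17.03 × 2.132 = 36.3 g/mol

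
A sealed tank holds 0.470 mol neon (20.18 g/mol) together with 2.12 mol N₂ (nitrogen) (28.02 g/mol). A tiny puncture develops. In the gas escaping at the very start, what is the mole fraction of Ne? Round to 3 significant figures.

Rate_i ∝ x_i/√M_i (Graham's law weighted by mole fraction), so the effusate composition follows n_i/√M_i.
So x_Ne in the escaping gas = (n_Ne/√M_Ne) / Σ(n_i/√M_i)
= (0.470/√20.18) / (0.470/√20.18 + 2.12/√28.02) = 0.1046/(0.1046 + 0.4005) = 0.207.

0.207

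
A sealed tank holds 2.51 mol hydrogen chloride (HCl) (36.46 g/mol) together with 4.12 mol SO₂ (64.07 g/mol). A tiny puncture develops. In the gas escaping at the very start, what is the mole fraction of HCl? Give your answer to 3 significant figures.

The effusion rate of species i is ∝ p_i/√M_i ∝ n_i/√M_i.
x_HCl(eff) = (n_HCl/√M_HCl) / (n_HCl/√M_HCl + n_SO₂/√M_SO₂)
= (2.51/√36.46) / (2.51/√36.46 + 4.12/√64.07) = 0.4157/(0.4157 + 0.5147) = 0.447.

0.447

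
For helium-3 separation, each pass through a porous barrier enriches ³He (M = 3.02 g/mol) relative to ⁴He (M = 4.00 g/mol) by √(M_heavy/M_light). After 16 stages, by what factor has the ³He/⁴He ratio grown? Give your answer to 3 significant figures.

Each stage multiplies the ratio by α = √(4.00/3.02), so after 16 stages the overall factor is α^16 = (4.00/3.02)^(16/2).
= 1.32450^8 = 9.47.

9.47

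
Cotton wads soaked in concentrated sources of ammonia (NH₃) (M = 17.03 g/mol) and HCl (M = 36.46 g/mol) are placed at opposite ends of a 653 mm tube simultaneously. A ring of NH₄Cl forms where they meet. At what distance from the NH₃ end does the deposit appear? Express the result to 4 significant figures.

In equal time, each gas travels a distance ∝ its rate ∝ 1/√M, so d_NH₃/d_HCl = √(M_HCl/M_NH₃) = √(36.46/17.03) = 1.463.
With d_NH₃ + d_HCl = 653 mm, d_HCl = 653/(1 + 1.463) = 265.1 mm.
d_NH₃ = 653 − 265.1 = 387.9 mm.

387.9 mm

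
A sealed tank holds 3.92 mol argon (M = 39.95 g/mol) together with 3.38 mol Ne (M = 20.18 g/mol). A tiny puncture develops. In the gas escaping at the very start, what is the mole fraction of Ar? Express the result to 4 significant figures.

0.4518

The effusion rate of species i is ∝ p_i/√M_i ∝ n_i/√M_i.
So x_Ar in the escaping gas = (n_Ar/√M_Ar) / Σ(n_i/√M_i)
= (3.92/√39.95) / (3.92/√39.95 + 3.38/√20.18) = 0.6202/(0.6202 + 0.7524) = 0.4518.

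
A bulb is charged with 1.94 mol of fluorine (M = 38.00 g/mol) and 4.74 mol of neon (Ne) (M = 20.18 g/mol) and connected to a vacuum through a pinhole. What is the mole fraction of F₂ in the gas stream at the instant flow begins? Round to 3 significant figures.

0.230

Rate_i ∝ x_i/√M_i (Graham's law weighted by mole fraction), so the effusate composition follows n_i/√M_i.
So x_F₂ in the escaping gas = (n_F₂/√M_F₂) / Σ(n_i/√M_i)
= (1.94/√38.00) / (1.94/√38.00 + 4.74/√20.18) = 0.3147/(0.3147 + 1.055) = 0.230.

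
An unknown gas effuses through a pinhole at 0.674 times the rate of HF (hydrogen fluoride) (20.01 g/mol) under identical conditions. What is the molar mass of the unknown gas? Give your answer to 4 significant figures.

From Graham's law, rate_X/rate_HF = √(M_HF/M_X).
0.674 = √(20.01/M_X)
M_X = 20.01 / 0.674² = 20.01 / 0.4543 = 44.05 g/mol

44.05 g/mol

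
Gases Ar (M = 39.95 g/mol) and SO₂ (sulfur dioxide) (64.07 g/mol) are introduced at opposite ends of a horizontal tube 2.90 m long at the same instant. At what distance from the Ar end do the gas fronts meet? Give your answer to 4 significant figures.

1.620 m

Graham's law gives d_Ar/d_SO₂ = rate_Ar/rate_SO₂ = √(M_SO₂/M_Ar) = √(64.07/39.95) = 1.266.
With d_Ar + d_SO₂ = 2.90 m, d_SO₂ = 2.90/(1 + 1.266) = 1.280 m.
d_Ar = 2.90 − 1.280 = 1.620 m.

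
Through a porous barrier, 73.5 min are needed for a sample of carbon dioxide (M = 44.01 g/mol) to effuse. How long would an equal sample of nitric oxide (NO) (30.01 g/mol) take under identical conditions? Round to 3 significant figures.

60.7 min

By Graham's law, t_NO/t_CO₂ = √(M_NO/M_CO₂) = √(30.01/44.01) = √0.6819 = 0.8258.
So the time for NO is 73.5 × 0.8258 = 60.7 min.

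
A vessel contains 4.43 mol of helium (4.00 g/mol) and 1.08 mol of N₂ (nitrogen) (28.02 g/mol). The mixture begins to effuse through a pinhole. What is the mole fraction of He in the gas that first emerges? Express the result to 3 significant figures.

Rate_i ∝ x_i/√M_i (Graham's law weighted by mole fraction), so the effusate composition follows n_i/√M_i.
Mole fraction of He in the effusate = (n_He/√M_He) / (n_He/√M_He + n_N₂/√M_N₂)
= (4.43/√4.00) / (4.43/√4.00 + 1.08/√28.02) = 2.215/(2.215 + 0.2040) = 0.916.

0.916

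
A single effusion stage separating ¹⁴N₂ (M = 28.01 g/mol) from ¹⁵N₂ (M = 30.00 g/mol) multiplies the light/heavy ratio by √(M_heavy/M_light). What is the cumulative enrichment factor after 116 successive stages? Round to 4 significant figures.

Overall factor = α^116 with α = √(30.00/28.01), i.e. (30.00/28.01)^(116/2).
= 1.07105^58 = 53.56.

53.56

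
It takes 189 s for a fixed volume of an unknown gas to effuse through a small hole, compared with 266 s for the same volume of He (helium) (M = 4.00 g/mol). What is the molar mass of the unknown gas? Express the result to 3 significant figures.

2.02 g/mol

By Graham's law, t_X/t_He = √(M_X/M_He).
189/266 = 0.7105 = √(M_X/4.00)
M_X = 4.00 × 0.7105² = 4.00 × 0.5048 = 2.02 g/mol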